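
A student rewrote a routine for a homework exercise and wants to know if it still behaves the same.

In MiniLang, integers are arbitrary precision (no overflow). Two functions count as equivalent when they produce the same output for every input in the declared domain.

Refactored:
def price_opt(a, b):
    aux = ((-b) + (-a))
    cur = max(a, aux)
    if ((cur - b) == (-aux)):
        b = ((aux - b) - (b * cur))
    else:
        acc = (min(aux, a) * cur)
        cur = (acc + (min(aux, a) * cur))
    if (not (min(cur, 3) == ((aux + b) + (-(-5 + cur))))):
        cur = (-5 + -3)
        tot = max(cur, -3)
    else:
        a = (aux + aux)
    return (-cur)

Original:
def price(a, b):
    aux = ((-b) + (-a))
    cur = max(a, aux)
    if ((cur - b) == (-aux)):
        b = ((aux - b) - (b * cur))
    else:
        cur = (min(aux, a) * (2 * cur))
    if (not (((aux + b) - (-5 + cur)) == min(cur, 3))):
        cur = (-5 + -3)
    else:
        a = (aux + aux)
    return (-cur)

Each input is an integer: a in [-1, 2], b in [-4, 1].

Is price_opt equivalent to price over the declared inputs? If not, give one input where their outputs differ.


This is a faithful refactor — constant usage differs; and min/max/abs usage differs; and local variable names differ; and arithmetic usage differs; and statement counts differ, but the computed results match everywhere.
Spot check at a=0, b=1 — price: aux becomes -1; next cur becomes 0; next ((cur - b) == (-aux)) evaluates to false; next cur becomes 0; next (not (((aux + b) - (-5 + cur)) == min(cur, 3))) evaluates to true; next cur becomes -8; next final value 8. price_opt: aux becomes -1; next cur becomes 0; next ((cur - b) == (-aux)) evaluates to false; next acc becomes 0; next cur becomes 0; next (not (min(cur, 3) == ((aux + b) + (-(-5 + cur))))) evaluates to true; next cur becomes -8; next tot becomes -3; next final value 8. Both give 8.
Sweeping the whole domain (24 inputs) finds no disagreement.
verdict: equivalent


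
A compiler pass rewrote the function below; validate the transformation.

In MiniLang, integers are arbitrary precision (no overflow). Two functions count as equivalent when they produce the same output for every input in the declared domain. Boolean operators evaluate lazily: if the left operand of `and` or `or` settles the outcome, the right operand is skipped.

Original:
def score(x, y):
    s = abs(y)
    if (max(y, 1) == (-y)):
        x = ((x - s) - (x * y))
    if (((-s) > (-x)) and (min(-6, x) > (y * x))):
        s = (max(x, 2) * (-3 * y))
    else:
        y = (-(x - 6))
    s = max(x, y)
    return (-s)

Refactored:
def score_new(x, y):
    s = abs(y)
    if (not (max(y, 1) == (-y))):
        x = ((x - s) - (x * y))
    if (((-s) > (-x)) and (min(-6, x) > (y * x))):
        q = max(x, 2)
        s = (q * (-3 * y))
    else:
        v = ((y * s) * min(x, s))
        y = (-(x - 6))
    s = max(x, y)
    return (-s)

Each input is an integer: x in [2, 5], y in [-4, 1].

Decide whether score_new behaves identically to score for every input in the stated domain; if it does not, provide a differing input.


The rewrite breaks on x=2, y=-4, where the results are -4 and -6.
score: s := 4 | (max(y, 1) == (-y)): false | (((-s) > (-x)) and (min(-6, x) > (y * x))): false | y := 4 | s := 4 | result -4
score_new: s := 4 | (not (max(y, 1) == (-y))): true | x := 6 | (((-s) > (-x)) and (min(-6, x) > (y * x))): true | q := 6 | s := 72 | s := 6 | result -6
verdict: not equivalent; witness: x=2, y=-4


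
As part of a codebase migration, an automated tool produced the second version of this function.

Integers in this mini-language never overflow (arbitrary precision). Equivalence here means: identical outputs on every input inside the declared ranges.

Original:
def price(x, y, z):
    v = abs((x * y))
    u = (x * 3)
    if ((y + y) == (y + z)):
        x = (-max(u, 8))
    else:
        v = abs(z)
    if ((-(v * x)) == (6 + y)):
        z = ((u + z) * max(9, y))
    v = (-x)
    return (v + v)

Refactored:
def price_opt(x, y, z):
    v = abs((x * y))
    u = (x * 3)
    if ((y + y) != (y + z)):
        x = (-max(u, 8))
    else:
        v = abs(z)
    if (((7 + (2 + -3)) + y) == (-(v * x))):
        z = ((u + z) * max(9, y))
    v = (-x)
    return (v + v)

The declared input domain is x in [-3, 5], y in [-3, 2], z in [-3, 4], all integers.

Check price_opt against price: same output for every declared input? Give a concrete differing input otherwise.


Run the pair on x=-3, y=-3, z=-3.
price: v = 9; u = -9; ((y + y) == (y + z)) -> true; x = -8; ((-(v * x)) == (6 + y)) -> false; v = 8; return 16
price_opt: v = 9; u = -9; ((y + y) != (y + z)) -> false; v = 3; (((7 + (2 + -3)) + y) == (-(v * x))) -> false; v = 3; return 6
16 != 6, so the rewrite changes behavior.
verdict: not equivalent; witness: x=-3, y=-3, z=-3


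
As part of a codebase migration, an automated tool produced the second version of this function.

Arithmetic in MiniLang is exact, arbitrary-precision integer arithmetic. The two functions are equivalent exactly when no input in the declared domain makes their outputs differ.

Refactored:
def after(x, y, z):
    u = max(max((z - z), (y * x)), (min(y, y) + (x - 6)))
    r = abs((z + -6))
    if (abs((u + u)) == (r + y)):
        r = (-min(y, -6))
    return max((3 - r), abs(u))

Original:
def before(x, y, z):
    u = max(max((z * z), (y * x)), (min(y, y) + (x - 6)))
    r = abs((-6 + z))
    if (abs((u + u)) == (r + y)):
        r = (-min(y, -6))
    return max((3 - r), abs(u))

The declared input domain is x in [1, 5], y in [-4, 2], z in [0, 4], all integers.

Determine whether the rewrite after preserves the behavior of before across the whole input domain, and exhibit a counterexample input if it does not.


The rewrite breaks on x=1, y=-4, z=1, where the results are 1 and 0.
before: u := 1 | r := 5 | (abs((u + u)) == (r + y)): false | result 1
after: u := 0 | r := 5 | (abs((u + u)) == (r + y)): false | result 0
verdict: not equivalent; witness: x=1, y=-4, z=1


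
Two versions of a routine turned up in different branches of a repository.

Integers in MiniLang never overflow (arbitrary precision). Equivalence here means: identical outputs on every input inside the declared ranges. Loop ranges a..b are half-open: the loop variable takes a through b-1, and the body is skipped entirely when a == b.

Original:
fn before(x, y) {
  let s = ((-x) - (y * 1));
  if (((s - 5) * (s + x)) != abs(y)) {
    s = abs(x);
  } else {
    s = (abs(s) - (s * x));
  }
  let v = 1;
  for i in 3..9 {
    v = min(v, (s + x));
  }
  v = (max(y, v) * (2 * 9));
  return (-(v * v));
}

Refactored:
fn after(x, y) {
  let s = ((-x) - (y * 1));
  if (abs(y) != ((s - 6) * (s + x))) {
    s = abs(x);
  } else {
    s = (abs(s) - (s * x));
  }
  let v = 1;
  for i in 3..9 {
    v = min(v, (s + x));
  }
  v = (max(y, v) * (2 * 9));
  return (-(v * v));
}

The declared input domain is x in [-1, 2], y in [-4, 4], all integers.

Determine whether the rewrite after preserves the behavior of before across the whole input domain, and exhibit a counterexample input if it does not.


The suspicious edit (`5` became `6`) never changes the result for any input inside the declared domain.
One worked example (x=-1, y=-3) — before: s := 4 | (((s - 5) * (s + x)) != abs(y)): true | s := 1 | v := 1 | iter i=3: | v := 0 | iter i=4: | v := 0 | iter i=5: | v := 0 | iter i=6: | v := 0 | iter i=7: | v := 0 | iter i=8: | v := 0 | v := 0 | result 0; after: s := 4 | (abs(y) != ((s - 6) * (s + x))): true | s := 1 | v := 1 | iter i=3: | v := 0 | iter i=4: | v := 0 | iter i=5: | v := 0 | iter i=6: | v := 0 | iter i=7: | v := 0 | iter i=8: | v := 0 | v := 0 | result 0; agreement on 0.
Across all 36 domain points the two functions coincide.
verdict: equivalent


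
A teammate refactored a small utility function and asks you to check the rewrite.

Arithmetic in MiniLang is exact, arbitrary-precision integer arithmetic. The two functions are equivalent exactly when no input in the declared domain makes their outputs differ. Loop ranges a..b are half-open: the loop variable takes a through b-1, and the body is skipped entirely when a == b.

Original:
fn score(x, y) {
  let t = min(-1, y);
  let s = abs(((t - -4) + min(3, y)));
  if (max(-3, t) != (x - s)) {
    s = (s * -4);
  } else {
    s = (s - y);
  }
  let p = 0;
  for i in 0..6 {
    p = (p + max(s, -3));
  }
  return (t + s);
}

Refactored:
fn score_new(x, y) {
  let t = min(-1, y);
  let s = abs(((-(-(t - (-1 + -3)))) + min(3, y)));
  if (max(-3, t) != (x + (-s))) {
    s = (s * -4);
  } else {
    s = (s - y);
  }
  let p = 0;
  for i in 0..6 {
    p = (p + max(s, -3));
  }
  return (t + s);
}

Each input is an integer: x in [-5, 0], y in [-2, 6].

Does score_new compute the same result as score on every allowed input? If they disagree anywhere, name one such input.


Side by side, the visible changes include: constant usage differs, and arithmetic usage differs.
Spot check at x=-5, y=3 — score: t = -1; s = 6; (max(-3, t) != (x - s)) -> true; s = -24; p = 0; [i=0]; p = -3; [i=1]; p = -6; [i=2]; p = -9; [i=3]; p = -12; [i=4]; p = -15; [i=5]; p = -18; return -25. score_new: t = -1; s = 6; (max(-3, t) != (x + (-s))) -> true; s = -24; p = 0; [i=0]; p = -3; [i=1]; p = -6; [i=2]; p = -9; [i=3]; p = -12; [i=4]; p = -15; [i=5]; p = -18; return -25. Both give -25.
Across all 54 domain points the two functions coincide.
verdict: equivalent


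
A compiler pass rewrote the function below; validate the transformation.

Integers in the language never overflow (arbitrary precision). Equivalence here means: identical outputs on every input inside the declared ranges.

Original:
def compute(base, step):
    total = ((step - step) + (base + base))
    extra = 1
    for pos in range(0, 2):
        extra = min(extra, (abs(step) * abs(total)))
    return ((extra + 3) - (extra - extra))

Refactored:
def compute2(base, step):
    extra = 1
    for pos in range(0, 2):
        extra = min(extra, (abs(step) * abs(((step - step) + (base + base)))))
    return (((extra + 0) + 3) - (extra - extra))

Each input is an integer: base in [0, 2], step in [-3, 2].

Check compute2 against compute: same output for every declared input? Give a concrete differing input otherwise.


Although arithmetic usage differs; local variable names differ; constant usage differs; statement counts differ, 18/18 inputs agree.
verdict: equivalent


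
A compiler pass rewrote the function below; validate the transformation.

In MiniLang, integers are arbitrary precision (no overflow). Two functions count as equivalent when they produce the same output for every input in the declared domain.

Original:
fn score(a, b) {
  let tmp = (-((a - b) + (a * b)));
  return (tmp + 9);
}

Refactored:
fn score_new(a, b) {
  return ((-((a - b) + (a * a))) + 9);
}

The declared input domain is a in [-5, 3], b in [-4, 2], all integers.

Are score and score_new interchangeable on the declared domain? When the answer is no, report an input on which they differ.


At a=-5, b=-4: score gives -10, score_new gives -15.
verdict: not equivalent; witness: a=-5, b=-4


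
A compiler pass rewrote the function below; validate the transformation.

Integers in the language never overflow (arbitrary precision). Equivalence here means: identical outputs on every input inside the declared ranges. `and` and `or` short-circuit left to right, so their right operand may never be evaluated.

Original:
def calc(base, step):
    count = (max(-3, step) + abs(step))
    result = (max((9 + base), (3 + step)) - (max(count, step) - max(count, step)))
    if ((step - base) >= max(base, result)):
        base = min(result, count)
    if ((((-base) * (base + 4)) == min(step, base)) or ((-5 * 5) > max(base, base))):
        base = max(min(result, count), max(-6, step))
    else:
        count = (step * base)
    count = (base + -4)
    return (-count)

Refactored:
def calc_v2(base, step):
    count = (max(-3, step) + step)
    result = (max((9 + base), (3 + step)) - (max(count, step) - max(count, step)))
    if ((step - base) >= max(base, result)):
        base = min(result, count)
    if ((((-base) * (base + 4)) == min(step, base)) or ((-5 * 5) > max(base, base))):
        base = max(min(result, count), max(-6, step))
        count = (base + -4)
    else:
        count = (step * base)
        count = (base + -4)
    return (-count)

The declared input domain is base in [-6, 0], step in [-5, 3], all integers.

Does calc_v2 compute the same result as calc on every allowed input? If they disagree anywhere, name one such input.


On input base=-6, step=-3, calc returns 4 while calc_v2 returns 10.
verdict: not equivalent; witness: base=-6, step=-3


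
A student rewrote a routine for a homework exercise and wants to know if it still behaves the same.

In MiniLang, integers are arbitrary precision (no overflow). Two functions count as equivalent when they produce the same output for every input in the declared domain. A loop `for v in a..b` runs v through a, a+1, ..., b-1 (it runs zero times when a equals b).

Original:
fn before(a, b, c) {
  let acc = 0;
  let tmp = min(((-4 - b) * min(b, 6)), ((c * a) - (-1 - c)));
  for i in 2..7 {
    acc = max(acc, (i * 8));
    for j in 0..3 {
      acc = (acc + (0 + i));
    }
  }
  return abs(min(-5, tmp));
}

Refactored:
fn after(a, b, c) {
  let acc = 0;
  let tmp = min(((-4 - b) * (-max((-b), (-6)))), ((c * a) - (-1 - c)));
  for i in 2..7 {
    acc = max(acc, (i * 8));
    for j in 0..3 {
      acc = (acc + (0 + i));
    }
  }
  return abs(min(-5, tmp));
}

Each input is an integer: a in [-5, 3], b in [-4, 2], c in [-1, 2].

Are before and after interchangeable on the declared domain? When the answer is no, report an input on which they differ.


Behavior is preserved: although min/max/abs usage differs, the outputs never diverge.
One worked example (a=-2, b=-2, c=2) — before: acc := 0 | tmp := -1 | iter i=2: | acc := 16 | iter j=0: | acc := 18 | iter j=1: | acc := 20 | iter j=2: | acc := 22 | iter i=3: | acc := 24 | iter j=0: | acc := 27 | iter j=1: | acc := 30 | iter j=2: | acc := 33 | iter i=4: | acc := 33 | iter j=0: | acc := 37 | iter j=1: | acc := 41 | iter j=2: | acc := 45 | iter i=5: | acc := 45 | iter j=0: | acc := 50 | iter j=1: | acc := 55 | iter j=2: | acc := 60 | iter i=6: | acc := 60 | iter j=0: | acc := 66 | iter j=1: | acc := 72 | iter j=2: | acc := 78 | result 5; after: acc := 0 | tmp := -1 | iter i=2: | acc := 16 | iter j=0: | acc := 18 | iter j=1: | acc := 20 | iter j=2: | acc := 22 | iter i=3: | acc := 24 | iter j=0: | acc := 27 | iter j=1: | acc := 30 | iter j=2: | acc := 33 | iter i=4: | acc := 33 | iter j=0: | acc := 37 | iter j=1: | acc := 41 | iter j=2: | acc := 45 | iter i=5: | acc := 45 | iter j=0: | acc := 50 | iter j=1: | acc := 55 | iter j=2: | acc := 60 | iter i=6: | acc := 60 | iter j=0: | acc := 66 | iter j=1: | acc := 72 | iter j=2: | acc := 78 | result 5; agreement on 5.
Every one of the 252 inputs gives matching results.
verdict: equivalent


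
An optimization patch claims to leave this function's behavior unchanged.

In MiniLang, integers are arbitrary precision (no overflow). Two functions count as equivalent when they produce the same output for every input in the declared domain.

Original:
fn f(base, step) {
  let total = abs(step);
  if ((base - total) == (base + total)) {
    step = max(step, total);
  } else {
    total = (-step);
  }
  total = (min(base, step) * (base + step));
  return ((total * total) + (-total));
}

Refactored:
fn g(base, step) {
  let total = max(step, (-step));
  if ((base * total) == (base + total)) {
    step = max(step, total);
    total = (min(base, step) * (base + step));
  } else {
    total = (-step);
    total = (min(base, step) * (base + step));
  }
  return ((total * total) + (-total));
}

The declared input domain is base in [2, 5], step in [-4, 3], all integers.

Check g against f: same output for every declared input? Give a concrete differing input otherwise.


Consider the input base=2, step=-2.
f: total becomes 2; next ((base - total) == (base + total)) evaluates to false; next total becomes 2; next total becomes 0; next final value 0
g: total becomes 2; next ((base * total) == (base + total)) evaluates to true; next step becomes 2; next total becomes 8; next final value 56
0 != 56, so the rewrite changes behavior.
verdict: not equivalent; witness: base=2, step=-2


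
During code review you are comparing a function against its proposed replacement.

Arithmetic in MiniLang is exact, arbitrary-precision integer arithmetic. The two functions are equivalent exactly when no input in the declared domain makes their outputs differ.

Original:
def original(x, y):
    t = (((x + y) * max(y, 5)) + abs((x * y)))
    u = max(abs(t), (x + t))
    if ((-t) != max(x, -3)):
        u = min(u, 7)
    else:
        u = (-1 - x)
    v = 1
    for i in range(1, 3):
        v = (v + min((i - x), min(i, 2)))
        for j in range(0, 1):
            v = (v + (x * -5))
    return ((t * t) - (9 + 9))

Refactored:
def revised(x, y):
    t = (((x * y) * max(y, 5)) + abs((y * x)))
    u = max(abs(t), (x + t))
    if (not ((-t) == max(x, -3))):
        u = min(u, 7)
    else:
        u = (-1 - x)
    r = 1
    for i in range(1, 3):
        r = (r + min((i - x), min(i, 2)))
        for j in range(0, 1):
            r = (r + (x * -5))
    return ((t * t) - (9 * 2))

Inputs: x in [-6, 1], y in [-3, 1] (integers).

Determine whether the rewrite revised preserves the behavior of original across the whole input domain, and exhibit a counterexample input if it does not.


Not equivalent: x=-6, y=-3 separates them (711 vs 11646).
original: t=-27, then u=27, then ((-t) != max(x, -3)) is true, then u=7, then v=1, then (i=1), then v=2, then (j=0), then v=32, then (i=2), then v=34, then (j=0), then v=64, then returns 711
revised: t=108, then u=108, then (not ((-t) == max(x, -3))) is true, then u=7, then r=1, then (i=1), then r=2, then (j=0), then r=32, then (i=2), then r=34, then (j=0), then r=64, then returns 11646
verdict: not equivalent; witness: x=-6, y=-3


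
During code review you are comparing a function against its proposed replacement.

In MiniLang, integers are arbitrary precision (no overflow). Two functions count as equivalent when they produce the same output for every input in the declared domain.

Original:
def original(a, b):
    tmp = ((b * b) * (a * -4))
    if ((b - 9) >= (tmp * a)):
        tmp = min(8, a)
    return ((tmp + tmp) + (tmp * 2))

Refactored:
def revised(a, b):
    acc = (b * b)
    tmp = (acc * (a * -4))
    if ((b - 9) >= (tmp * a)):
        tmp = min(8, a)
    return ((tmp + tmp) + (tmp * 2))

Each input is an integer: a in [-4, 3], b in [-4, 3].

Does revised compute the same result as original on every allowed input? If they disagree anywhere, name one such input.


Behavior is preserved: although local variable names differ, and statement counts differ, the outputs never diverge.
One worked example (a=2, b=-3) — original: tmp=-72, then ((b - 9) >= (tmp * a)) is true, then tmp=2, then returns 8; revised: acc=9, then tmp=-72, then ((b - 9) >= (tmp * a)) is true, then tmp=2, then returns 8; agreement on 8.
Every one of the 64 inputs gives matching results.
verdict: equivalent


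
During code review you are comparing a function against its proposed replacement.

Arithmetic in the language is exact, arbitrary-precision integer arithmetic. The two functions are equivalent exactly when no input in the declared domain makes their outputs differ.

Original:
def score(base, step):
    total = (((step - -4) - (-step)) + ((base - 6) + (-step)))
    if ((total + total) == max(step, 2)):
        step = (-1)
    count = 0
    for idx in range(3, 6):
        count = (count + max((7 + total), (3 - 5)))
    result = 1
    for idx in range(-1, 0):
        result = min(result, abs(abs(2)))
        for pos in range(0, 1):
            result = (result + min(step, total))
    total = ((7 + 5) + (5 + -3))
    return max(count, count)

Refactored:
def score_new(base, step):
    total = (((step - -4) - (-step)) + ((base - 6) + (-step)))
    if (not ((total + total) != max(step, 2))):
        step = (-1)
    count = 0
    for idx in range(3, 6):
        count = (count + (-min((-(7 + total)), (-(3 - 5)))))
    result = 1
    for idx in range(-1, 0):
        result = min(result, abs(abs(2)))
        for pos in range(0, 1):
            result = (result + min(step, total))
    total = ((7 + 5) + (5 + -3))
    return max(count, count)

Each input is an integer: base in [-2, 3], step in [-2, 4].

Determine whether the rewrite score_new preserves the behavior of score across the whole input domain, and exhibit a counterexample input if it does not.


Differences: comparison usage differs, and boolean connective usage differs, and min/max/abs usage differs — yet all 42 inputs agree.
verdict: equivalent


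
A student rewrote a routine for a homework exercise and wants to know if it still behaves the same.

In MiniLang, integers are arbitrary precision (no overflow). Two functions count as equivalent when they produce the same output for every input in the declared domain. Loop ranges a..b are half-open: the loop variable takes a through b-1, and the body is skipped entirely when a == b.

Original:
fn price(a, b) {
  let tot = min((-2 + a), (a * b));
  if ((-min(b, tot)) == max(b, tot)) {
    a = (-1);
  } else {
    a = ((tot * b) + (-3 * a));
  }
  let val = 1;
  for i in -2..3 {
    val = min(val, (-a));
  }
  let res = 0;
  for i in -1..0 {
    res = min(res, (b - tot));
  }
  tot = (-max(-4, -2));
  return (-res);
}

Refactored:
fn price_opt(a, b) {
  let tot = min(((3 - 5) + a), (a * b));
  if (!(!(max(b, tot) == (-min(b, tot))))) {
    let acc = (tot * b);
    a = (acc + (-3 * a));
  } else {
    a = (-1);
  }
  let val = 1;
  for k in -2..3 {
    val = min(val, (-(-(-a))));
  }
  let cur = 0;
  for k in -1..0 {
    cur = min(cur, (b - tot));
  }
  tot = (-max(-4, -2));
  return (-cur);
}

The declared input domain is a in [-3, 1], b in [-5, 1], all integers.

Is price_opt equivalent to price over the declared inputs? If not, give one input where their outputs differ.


Equivalent. Whatever the rewrite altered, no input in the stated domain can expose a difference.
Sweeping the whole domain (35 inputs) finds no disagreement.
As a probe, take a=-1, b=-1: price runs tot := -3 | ((-min(b, tot)) == max(b, tot)): false | a := 6 | val := 1 | iter i=-2: | val := -6 | iter i=-1: | val := -6 | iter i=0: | val := -6 | iter i=1: | val := -6 | iter i=2: | val := -6 | res := 0 | iter i=-1: | res := 0 | tot := 2 | result 0; price_opt runs tot := -3 | (!(!(max(b, tot) == (-min(b, tot))))): false | a := -1 | val := 1 | iter k=-2: | val := 1 | iter k=-1: | val := 1 | iter k=0: | val := 1 | iter k=1: | val := 1 | iter k=2: | val := 1 | cur := 0 | iter k=-1: | cur := 0 | tot := 2 | result 0; both end at 0.
verdict: equivalent


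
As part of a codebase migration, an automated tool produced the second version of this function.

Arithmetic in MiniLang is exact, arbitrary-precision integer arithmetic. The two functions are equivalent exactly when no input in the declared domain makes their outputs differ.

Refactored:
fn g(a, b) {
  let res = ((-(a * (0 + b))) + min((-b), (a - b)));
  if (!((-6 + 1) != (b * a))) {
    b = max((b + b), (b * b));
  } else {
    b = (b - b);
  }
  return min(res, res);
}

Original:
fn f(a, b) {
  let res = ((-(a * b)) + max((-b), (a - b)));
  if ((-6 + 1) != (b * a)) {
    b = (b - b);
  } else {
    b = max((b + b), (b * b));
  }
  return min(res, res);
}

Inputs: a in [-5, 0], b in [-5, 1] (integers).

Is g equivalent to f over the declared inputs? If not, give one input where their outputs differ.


Try a=-5, b=-5.
f: res = -20; ((-6 + 1) != (b * a)) -> true; b = 0; return -20
g: res = -25; (!((-6 + 1) != (b * a))) -> false; b = 0; return -25
-20 vs -25 — the two versions disagree here.
verdict: not equivalent; witness: a=-5, b=-5


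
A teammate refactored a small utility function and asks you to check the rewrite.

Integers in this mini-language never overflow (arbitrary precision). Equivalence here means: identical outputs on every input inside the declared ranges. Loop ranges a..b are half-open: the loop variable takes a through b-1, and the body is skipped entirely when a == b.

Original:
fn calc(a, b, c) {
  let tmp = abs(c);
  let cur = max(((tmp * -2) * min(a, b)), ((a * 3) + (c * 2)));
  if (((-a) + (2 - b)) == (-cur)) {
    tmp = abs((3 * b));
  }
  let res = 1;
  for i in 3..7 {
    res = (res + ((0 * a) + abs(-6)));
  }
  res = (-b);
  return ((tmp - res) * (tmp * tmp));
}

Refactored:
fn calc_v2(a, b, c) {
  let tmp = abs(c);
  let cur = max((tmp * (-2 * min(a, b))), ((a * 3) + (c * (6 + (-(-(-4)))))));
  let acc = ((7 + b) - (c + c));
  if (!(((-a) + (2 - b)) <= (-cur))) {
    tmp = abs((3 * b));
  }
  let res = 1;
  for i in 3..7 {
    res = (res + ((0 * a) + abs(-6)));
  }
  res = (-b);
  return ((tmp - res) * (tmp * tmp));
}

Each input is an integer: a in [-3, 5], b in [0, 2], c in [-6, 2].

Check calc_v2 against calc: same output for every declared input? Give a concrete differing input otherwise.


Consider the input a=-3, b=0, c=-6.
calc: tmp=6, then cur=36, then (((-a) + (2 - b)) == (-cur)) is false, then res=1, then (i=3), then res=7, then (i=4), then res=13, then (i=5), then res=19, then (i=6), then res=25, then res=0, then returns 216
calc_v2: tmp=6, then cur=36, then acc=19, then (!(((-a) + (2 - b)) <= (-cur))) is true, then tmp=0, then res=1, then (i=3), then res=7, then (i=4), then res=13, then (i=5), then res=19, then (i=6), then res=25, then res=0, then returns 0
216 and 0 differ, so these are not the same function on this domain.
verdict: not equivalent; witness: a=-3, b=0, c=-6


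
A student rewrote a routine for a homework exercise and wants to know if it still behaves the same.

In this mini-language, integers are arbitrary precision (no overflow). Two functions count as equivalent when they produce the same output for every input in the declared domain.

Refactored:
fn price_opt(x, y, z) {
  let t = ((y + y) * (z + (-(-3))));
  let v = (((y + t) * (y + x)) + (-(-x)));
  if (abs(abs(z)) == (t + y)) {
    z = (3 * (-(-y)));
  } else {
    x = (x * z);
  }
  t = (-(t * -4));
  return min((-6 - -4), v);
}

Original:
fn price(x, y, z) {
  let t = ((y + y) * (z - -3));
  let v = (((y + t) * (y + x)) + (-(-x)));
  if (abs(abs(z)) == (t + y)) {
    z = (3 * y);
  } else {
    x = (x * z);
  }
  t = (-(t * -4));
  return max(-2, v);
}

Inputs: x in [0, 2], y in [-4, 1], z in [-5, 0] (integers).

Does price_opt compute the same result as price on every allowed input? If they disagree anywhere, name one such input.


On input x=0, y=-4, z=-5, price returns -2 while price_opt returns -48.
verdict: not equivalent; witness: x=0, y=-4, z=-5


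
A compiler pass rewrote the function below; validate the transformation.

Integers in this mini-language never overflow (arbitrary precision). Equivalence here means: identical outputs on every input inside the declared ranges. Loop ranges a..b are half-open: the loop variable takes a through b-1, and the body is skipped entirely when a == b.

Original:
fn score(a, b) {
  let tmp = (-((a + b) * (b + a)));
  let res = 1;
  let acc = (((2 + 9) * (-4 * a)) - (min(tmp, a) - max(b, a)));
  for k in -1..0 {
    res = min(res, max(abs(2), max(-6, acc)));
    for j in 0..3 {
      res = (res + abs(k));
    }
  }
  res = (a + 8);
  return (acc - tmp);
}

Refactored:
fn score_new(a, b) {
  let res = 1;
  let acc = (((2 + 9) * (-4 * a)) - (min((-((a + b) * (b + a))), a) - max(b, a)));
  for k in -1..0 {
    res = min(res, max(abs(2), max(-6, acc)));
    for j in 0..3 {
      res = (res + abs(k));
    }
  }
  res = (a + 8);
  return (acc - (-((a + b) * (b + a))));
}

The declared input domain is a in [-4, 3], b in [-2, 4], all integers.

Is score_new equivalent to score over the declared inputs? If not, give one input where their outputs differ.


Although statement counts differ, plus arithmetic usage differs, plus local variable names differ, 56/56 inputs agree.
verdict: equivalent


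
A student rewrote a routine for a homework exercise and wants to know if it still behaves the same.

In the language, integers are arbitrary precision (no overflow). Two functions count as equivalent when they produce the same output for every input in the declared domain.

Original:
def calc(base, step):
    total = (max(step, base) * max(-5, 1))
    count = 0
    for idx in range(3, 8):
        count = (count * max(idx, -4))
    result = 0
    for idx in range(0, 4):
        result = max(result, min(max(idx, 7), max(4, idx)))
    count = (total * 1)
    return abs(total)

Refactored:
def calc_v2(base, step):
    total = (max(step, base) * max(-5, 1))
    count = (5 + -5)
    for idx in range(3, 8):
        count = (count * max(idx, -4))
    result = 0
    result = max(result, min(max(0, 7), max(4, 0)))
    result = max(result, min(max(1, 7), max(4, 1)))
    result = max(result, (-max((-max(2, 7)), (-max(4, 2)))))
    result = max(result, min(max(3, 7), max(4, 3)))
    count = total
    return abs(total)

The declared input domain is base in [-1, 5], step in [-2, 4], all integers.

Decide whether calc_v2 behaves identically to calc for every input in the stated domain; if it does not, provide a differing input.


Changes here: statement counts differ, and arithmetic usage differs, and constant usage differs, and min/max/abs usage differs, and loop structure differs; the full 49-point sweep finds no disagreement.
verdict: equivalent


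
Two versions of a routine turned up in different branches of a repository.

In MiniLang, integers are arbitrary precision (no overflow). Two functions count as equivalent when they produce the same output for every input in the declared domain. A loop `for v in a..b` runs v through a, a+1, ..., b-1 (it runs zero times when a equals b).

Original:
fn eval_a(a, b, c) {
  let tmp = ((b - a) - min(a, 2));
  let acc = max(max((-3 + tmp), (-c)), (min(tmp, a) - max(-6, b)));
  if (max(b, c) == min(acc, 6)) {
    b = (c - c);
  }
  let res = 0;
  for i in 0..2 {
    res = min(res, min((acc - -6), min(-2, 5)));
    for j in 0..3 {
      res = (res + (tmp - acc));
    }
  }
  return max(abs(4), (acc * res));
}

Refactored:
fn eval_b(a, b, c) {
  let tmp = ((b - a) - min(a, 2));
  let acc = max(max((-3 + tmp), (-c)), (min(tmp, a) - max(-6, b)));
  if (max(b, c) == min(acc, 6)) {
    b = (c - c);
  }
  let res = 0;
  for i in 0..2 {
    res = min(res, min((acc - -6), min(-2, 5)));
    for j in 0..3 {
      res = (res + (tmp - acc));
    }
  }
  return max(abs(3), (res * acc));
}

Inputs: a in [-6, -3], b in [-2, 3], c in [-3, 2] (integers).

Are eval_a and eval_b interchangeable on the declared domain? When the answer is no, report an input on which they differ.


Not equivalent: a=-3, b=-2, c=-3 separates them (4 vs 3).
eval_a: tmp=4, then acc=3, then (max(b, c) == min(acc, 6)) is false, then res=0, then (i=0), then res=-2, then (j=0), then res=-1, then (j=1), then res=0, then (j=2), then res=1, then (i=1), then res=-2, then (j=0), then res=-1, then (j=1), then res=0, then (j=2), then res=1, then returns 4
eval_b: tmp=4, then acc=3, then (max(b, c) == min(acc, 6)) is false, then res=0, then (i=0), then res=-2, then (j=0), then res=-1, then (j=1), then res=0, then (j=2), then res=1, then (i=1), then res=-2, then (j=0), then res=-1, then (j=1), then res=0, then (j=2), then res=1, then returns 3
verdict: not equivalent; witness: a=-3, b=-2, c=-3


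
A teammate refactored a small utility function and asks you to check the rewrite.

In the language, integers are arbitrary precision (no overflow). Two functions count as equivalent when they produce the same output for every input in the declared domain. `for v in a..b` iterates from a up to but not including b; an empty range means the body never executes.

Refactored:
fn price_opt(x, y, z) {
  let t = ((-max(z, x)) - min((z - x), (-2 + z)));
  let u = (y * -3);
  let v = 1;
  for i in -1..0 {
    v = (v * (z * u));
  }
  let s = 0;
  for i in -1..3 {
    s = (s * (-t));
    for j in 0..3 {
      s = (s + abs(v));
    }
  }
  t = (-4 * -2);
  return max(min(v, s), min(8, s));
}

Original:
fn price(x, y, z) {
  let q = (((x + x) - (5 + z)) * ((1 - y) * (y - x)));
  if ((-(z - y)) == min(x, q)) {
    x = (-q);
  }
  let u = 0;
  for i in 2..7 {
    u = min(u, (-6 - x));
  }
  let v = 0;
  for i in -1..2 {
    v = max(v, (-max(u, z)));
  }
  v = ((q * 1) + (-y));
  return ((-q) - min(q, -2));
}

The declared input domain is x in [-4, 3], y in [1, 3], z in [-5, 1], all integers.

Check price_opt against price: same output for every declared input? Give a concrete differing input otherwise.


The rewrite breaks on x=-4, y=1, z=-5, where the results are 2 and -54900.
price: q := 0 | ((-(z - y)) == min(x, q)): false | u := 0 | iter i=2: | u := -2 | iter i=3: | u := -2 | iter i=4: | u := -2 | iter i=5: | u := -2 | iter i=6: | u := -2 | v := 0 | iter i=-1: | v := 2 | iter i=0: | v := 2 | iter i=1: | v := 2 | v := -1 | result 2
price_opt: t := 11 | u := -3 | v := 1 | iter i=-1: | v := 15 | s := 0 | iter i=-1: | s := 0 | iter j=0: | s := 15 | iter j=1: | s := 30 | iter j=2: | s := 45 | iter i=0: | s := -495 | iter j=0: | s := -480 | iter j=1: | s := -465 | iter j=2: | s := -450 | iter i=1: | s := 4950 | iter j=0: | s := 4965 | iter j=1: | s := 4980 | iter j=2: | s := 4995 | iter i=2: | s := -54945 | iter j=0: | s := -54930 | iter j=1: | s := -54915 | iter j=2: | s := -54900 | t := 8 | result -54900
verdict: not equivalent; witness: x=-4, y=1, z=-5


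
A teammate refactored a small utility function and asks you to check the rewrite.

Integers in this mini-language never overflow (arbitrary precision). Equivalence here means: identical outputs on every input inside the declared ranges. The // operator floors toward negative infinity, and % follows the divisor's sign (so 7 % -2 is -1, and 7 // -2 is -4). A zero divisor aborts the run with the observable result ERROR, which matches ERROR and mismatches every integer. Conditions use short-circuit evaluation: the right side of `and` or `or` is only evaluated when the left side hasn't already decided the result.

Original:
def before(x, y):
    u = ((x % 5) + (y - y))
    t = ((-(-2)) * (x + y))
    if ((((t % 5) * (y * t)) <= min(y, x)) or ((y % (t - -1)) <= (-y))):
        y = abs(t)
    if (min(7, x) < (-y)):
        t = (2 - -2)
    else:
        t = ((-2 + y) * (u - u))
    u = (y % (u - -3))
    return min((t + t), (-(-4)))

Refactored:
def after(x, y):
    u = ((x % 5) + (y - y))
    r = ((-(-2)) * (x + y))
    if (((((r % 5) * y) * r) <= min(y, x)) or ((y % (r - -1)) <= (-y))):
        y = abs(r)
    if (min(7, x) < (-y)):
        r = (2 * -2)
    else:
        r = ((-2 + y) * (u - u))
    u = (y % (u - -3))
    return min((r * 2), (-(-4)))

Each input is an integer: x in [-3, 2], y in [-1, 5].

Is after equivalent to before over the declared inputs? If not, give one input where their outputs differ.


Take x=-3, y=2.
before: u := 2 | t := -2 | ((((t % 5) * (y * t)) <= min(y, x)) or ((y % (t - -1)) <= (-y))): true | y := 2 | (min(7, x) < (-y)): true | t := 4 | u := 2 | result 4
after: u := 2 | r := -2 | (((((r % 5) * y) * r) <= min(y, x)) or ((y % (r - -1)) <= (-y))): true | y := 2 | (min(7, x) < (-y)): true | r := -4 | u := 2 | result -8
4 and -8 differ, so these are not the same function on this domain.
verdict: not equivalent; witness: x=-3, y=2


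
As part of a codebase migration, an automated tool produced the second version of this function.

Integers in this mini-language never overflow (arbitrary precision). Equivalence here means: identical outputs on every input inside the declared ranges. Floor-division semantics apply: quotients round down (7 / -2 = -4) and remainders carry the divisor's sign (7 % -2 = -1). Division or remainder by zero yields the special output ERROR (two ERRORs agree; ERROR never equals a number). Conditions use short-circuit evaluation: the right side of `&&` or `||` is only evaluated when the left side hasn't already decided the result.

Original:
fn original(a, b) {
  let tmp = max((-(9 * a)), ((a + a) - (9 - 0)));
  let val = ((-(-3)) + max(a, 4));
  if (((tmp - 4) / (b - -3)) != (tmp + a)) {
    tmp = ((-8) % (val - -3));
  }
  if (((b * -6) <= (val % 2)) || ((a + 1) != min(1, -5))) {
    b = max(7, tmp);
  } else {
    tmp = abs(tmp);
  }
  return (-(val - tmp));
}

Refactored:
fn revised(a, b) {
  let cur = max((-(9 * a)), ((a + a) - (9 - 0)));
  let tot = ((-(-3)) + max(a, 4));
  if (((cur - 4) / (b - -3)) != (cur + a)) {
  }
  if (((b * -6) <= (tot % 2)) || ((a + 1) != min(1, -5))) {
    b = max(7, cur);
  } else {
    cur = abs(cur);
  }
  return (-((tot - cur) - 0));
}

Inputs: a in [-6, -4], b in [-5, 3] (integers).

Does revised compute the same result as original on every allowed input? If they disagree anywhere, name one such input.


Input a=-6, b=-5: -5 from original versus 47 from revised.
verdict: not equivalent; witness: a=-6, b=-5


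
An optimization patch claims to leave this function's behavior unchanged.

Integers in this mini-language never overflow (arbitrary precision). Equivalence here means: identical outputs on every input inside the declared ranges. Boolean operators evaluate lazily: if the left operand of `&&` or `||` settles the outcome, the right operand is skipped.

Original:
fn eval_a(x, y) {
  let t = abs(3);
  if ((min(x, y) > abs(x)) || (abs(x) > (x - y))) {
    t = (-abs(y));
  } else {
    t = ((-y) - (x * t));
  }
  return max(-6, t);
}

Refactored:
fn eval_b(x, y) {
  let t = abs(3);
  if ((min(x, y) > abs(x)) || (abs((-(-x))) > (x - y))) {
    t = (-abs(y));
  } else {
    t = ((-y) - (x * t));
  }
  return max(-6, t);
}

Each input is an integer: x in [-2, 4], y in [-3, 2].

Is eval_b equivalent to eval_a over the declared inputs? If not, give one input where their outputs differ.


Equivalent — the differences include same computation, different form, yet no declared input distinguishes the two.
As a probe, take x=4, y=-3: eval_a runs t = 3; ((min(x, y) > abs(x)) || (abs(x) > (x - y))) -> false; t = -9; return -6; eval_b runs t = 3; ((min(x, y) > abs(x)) || (abs((-(-x))) > (x - y))) -> false; t = -9; return -6; both end at -6.
Checked all 42 inputs in the declared domain: the outputs agree on every one.
verdict: equivalent


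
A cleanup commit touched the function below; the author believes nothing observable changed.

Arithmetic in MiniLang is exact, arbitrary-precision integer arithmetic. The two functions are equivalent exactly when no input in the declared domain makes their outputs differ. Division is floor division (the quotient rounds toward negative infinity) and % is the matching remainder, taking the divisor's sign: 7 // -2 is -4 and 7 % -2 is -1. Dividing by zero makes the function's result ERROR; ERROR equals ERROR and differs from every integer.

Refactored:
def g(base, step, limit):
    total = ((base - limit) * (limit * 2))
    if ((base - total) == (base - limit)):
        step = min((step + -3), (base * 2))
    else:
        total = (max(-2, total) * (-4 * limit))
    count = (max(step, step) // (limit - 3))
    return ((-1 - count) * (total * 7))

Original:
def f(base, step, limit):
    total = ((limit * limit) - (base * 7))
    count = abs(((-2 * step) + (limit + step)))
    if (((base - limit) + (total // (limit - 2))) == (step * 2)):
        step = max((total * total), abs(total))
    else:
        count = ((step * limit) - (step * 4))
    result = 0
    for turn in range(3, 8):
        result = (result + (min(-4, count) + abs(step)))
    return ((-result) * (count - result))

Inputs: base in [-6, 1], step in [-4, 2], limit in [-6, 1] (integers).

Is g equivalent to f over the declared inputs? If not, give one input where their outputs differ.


Not equivalent: base=-6, step=-4, limit=-5 separates them (0 vs -1400).
f: total := 67 | count := 1 | (((base - limit) + (total // (limit - 2))) == (step * 2)): false | count := 36 | result := 0 | iter turn=3: | result := 0 | iter turn=4: | result := 0 | iter turn=5: | result := 0 | iter turn=6: | result := 0 | iter turn=7: | result := 0 | result 0
g: total := 10 | ((base - total) == (base - limit)): false | total := 200 | count := 0 | result -1400
verdict: not equivalent; witness: base=-6, step=-4, limit=-5


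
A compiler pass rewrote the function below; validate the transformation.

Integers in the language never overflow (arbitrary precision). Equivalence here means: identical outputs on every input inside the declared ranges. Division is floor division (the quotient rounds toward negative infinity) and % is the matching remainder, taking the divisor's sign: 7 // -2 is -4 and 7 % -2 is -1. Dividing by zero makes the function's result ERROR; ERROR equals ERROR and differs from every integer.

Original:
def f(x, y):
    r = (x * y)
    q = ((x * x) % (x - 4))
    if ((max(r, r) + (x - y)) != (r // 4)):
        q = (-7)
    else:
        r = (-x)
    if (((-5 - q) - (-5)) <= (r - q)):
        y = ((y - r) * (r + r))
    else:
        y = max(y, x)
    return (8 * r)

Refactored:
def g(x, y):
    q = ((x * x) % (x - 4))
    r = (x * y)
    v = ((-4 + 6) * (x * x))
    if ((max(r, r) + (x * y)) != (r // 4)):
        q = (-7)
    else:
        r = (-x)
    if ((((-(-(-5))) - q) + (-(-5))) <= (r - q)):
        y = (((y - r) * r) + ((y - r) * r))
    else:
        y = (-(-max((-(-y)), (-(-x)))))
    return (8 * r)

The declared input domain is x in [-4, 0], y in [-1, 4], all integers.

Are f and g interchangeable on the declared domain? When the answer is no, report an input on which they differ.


x=-4, y=0 yields 0 from f but 32 from g.
verdict: not equivalent; witness: x=-4, y=0
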